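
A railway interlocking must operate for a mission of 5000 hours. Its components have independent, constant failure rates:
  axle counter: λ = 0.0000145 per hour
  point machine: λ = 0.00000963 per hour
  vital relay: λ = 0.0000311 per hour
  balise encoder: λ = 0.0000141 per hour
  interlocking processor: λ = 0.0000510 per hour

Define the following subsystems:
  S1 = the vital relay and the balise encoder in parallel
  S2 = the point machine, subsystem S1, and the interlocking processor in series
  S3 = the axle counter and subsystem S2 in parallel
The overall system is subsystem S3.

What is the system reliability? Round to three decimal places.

0.981

R(axle counter) = exp(−0.0000145 × 5000) = 0.93007
R(point machine) = exp(−0.00000963 × 5000) = 0.95299
R(vital relay) = exp(−0.0000311 × 5000) = 0.85599
R(balise encoder) = exp(−0.0000141 × 5000) = 0.93193
R(interlocking processor) = exp(−0.0000510 × 5000) = 0.77492
Parallel (vital relay and balise encoder): 1 − (1 − 0.85599)(1 − 0.93193) = 0.99020
Series (point machine, [0.99020], and interlocking processor): 0.95299 × 0.99020 × 0.77492 = 0.73125
Parallel (axle counter and [0.73125]): 1 − (1 − 0.93007)(1 − 0.73125) = 0.981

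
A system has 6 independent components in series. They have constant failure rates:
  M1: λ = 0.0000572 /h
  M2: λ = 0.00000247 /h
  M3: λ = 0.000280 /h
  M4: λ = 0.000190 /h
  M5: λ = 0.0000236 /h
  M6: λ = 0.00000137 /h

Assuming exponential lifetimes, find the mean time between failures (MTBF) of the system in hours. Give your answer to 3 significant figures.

Series of exponential components: λ_sys = Σ λ_i
λ_sys = 0.0000572 + 0.00000247 + 0.000280 + 0.000190 + 0.0000236 + 0.00000137 = 5.5464e-04 /h
MTBF = 1 / λ_sys = 1800 h

1800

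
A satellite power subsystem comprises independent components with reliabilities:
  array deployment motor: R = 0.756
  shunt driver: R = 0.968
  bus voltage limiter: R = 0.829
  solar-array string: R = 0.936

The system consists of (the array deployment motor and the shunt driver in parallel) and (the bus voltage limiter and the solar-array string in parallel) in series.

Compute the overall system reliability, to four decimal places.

Parallel (array deployment motor and shunt driver): 1 − (1 − 0.756000)(1 − 0.968000) = 0.992192
Parallel (bus voltage limiter and solar-array string): 1 − (1 − 0.829000)(1 − 0.936000) = 0.989056
Series ([0.992192] and [0.989056]): 0.992192 × 0.989056 = 0.9813

0.9813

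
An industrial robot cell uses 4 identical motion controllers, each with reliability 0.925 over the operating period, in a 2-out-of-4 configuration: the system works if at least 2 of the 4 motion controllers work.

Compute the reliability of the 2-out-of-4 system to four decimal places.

0.9984

R = Σ_{i=2}^{4} C(4,i) p^i (1−p)^{4−i} with p = 0.925
C(4,2)·0.925^2·0.075^2 = 0.028877
C(4,3)·0.925^3·0.075^1 = 0.237436
C(4,4)·0.925^4·0.075^0 = 0.732094
Sum = 0.9984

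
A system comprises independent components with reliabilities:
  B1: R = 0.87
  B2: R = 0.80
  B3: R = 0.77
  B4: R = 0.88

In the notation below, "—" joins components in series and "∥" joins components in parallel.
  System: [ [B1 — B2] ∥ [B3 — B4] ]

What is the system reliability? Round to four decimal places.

0.9020

Series (B1 and B2): 0.870000 × 0.800000 = 0.696000
Series (B3 and B4): 0.770000 × 0.880000 = 0.677600
Parallel ([0.696000] and [0.677600]): 1 − (1 − 0.696000)(1 − 0.677600) = 0.9020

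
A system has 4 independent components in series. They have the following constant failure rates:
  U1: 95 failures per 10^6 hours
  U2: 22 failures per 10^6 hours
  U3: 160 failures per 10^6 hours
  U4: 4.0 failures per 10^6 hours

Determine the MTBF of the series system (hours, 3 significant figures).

3560

Series of exponential components: λ_sys = Σ λ_i
λ_sys = 0.000095 + 0.000022 + 0.00016 + 0.0000040 = 2.8100e-04 /h
MTBF = 1 / λ_sys = 3560 h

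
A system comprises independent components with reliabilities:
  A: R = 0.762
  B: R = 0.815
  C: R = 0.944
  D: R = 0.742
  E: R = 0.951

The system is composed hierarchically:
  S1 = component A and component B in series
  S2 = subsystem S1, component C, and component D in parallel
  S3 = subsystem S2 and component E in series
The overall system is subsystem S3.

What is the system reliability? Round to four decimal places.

Series (A and B): 0.762000 × 0.815000 = 0.621030
Parallel ([0.621030], C, and D): 1 − (1 − 0.621030)(1 − 0.944000)(1 − 0.742000) = 0.994525
Series ([0.994525] and E): 0.994525 × 0.951000 = 0.9458

0.9458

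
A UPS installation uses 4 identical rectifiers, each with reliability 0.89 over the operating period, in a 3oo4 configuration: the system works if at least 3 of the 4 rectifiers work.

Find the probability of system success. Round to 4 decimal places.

0.9376

R = Σ_{i=3}^{4} C(4,i) p^i (1−p)^{4−i} with p = 0.89
C(4,3)·0.89^3·0.11^1 = 0.310186
C(4,4)·0.89^4·0.11^0 = 0.627422
Sum = 0.9376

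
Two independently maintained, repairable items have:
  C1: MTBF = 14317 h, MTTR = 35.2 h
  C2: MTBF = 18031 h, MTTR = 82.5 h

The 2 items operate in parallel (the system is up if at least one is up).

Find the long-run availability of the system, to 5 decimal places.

A(C1) = MTBF/(MTBF+MTTR) = 14317/(14317+35.2) = 0.997547
A(C2) = MTBF/(MTBF+MTTR) = 18031/(18031+82.5) = 0.995445
Parallel availability: 1 − (1 − 0.997547)(1 − 0.995445) = 0.99999

0.99999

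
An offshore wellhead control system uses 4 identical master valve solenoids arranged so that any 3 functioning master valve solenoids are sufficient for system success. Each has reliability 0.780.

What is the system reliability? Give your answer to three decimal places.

R = Σ_{i=3}^{4} C(4,i) p^i (1−p)^{4−i} with p = 0.780
C(4,3)·0.780^3·0.220^1 = 0.41761
C(4,4)·0.780^4·0.220^0 = 0.37015
Sum = 0.788

0.788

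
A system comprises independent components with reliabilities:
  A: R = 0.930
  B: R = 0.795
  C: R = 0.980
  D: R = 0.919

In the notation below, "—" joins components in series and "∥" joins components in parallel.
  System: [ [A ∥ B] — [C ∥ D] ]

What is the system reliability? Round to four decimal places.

Parallel (A and B): 1 − (1 − 0.930000)(1 − 0.795000) = 0.985650
Parallel (C and D): 1 − (1 − 0.980000)(1 − 0.919000) = 0.998380
Series ([0.985650] and [0.998380]): 0.985650 × 0.998380 = 0.9841

0.9841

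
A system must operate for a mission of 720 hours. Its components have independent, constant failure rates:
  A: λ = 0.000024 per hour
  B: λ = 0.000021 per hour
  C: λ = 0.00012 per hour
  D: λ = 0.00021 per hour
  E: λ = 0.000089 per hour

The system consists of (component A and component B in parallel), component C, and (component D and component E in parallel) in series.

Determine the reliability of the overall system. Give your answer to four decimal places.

0.9090

R(A) = exp(−0.000024 × 720) = 0.982868
R(B) = exp(−0.000021 × 720) = 0.984994
R(C) = exp(−0.00012 × 720) = 0.917227
R(D) = exp(−0.00021 × 720) = 0.859676
R(E) = exp(−0.000089 × 720) = 0.937930
Parallel (A and B): 1 − (1 − 0.982868)(1 − 0.984994) = 0.999743
Parallel (D and E): 1 − (1 − 0.859676)(1 − 0.937930) = 0.991290
Series ([0.999743], C, and [0.991290]): 0.999743 × 0.917227 × 0.991290 = 0.9090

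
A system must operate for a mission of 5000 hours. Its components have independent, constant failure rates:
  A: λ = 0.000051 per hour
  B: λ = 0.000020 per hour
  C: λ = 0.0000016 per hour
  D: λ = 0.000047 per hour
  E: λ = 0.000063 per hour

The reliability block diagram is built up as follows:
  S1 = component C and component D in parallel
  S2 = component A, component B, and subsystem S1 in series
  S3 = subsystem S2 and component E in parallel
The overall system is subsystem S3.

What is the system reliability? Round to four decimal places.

R(A) = exp(−0.000051 × 5000) = 0.774916
R(B) = exp(−0.000020 × 5000) = 0.904837
R(C) = exp(−0.0000016 × 5000) = 0.992032
R(D) = exp(−0.000047 × 5000) = 0.790571
R(E) = exp(−0.000063 × 5000) = 0.729789
Parallel (C and D): 1 − (1 − 0.992032)(1 − 0.790571) = 0.998331
Series (A, B, and [0.998331]): 0.774916 × 0.904837 × 0.998331 = 0.700002
Parallel ([0.700002] and E): 1 − (1 − 0.700002)(1 − 0.729789) = 0.9189

0.9189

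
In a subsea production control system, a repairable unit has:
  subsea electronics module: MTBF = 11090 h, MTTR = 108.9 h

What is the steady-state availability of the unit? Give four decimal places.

0.9903

A(subsea electronics module) = MTBF/(MTBF+MTTR) = 11090/(11090+108.9) = 0.9903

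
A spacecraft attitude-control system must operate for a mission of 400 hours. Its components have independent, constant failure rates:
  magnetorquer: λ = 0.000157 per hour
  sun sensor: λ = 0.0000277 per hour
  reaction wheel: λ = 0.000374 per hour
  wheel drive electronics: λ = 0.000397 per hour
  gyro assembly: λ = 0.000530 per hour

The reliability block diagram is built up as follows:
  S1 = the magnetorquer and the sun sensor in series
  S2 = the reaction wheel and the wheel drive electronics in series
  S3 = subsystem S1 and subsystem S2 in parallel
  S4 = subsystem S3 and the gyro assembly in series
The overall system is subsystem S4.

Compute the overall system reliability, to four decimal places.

0.7937

R(magnetorquer) = exp(−0.000157 × 400) = 0.939131
R(sun sensor) = exp(−0.0000277 × 400) = 0.988981
R(reaction wheel) = exp(−0.000374 × 400) = 0.861052
R(wheel drive electronics) = exp(−0.000397 × 400) = 0.853167
R(gyro assembly) = exp(−0.000530 × 400) = 0.808965
Series (magnetorquer and sun sensor): 0.939131 × 0.988981 = 0.928783
Series (reaction wheel and wheel drive electronics): 0.861052 × 0.853167 = 0.734621
Parallel ([0.928783] and [0.734621]): 1 − (1 − 0.928783)(1 − 0.734621) = 0.981101
Series ([0.981101] and gyro assembly): 0.981101 × 0.808965 = 0.7937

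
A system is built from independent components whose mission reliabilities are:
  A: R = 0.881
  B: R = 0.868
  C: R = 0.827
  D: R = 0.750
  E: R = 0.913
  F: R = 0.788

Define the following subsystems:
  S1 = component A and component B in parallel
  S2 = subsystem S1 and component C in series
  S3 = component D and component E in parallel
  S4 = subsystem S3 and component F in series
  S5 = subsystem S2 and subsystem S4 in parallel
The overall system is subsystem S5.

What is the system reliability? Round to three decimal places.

Parallel (A and B): 1 − (1 − 0.88100)(1 − 0.86800) = 0.98429
Series ([0.98429] and C): 0.98429 × 0.82700 = 0.81401
Parallel (D and E): 1 − (1 − 0.75000)(1 − 0.91300) = 0.97825
Series ([0.97825] and F): 0.97825 × 0.78800 = 0.77086
Parallel ([0.81401] and [0.77086]): 1 − (1 − 0.81401)(1 − 0.77086) = 0.957

0.957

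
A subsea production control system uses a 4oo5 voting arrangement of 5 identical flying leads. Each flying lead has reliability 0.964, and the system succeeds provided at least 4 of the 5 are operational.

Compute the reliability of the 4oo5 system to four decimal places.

R = Σ_{i=4}^{5} C(5,i) p^i (1−p)^{5−i} with p = 0.964
C(5,4)·0.964^4·0.036^1 = 0.155446
C(5,5)·0.964^5·0.036^0 = 0.832502
Sum = 0.9879

0.9879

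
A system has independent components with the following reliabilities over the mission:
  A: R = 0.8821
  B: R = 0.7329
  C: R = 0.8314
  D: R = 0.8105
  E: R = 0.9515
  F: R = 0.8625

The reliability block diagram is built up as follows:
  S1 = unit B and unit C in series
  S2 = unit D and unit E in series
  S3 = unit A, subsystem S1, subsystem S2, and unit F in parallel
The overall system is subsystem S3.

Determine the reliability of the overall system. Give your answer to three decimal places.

0.999

Series (B and C): 0.73290 × 0.83140 = 0.60933
Series (D and E): 0.81050 × 0.95150 = 0.77119
Parallel (A, [0.60933], [0.77119], and F): 1 − (1 − 0.88210)(1 − 0.60933)(1 − 0.77119)(1 − 0.86250) = 0.999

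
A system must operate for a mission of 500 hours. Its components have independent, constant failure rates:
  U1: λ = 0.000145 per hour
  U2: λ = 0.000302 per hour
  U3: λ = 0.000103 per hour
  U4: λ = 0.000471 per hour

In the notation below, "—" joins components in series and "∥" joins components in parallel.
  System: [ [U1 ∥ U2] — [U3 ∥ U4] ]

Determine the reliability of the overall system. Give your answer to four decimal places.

R(U1) = exp(−0.000145 × 500) = 0.930066
R(U2) = exp(−0.000302 × 500) = 0.859848
R(U3) = exp(−0.000103 × 500) = 0.949804
R(U4) = exp(−0.000471 × 500) = 0.790176
Parallel (U1 and U2): 1 − (1 − 0.930066)(1 − 0.859848) = 0.990199
Parallel (U3 and U4): 1 − (1 − 0.949804)(1 − 0.790176) = 0.989468
Series ([0.990199] and [0.989468]): 0.990199 × 0.989468 = 0.9798

0.9798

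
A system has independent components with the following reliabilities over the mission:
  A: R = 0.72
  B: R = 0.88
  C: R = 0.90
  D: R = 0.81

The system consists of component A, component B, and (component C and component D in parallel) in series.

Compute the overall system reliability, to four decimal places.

0.6216

Parallel (C and D): 1 − (1 − 0.900000)(1 − 0.810000) = 0.981000
Series (A, B, and [0.981000]): 0.720000 × 0.880000 × 0.981000 = 0.6216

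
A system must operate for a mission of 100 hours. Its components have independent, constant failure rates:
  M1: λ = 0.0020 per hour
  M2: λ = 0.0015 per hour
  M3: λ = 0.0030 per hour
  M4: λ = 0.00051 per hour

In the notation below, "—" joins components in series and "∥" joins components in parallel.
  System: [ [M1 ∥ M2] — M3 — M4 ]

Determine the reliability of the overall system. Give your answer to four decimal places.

R(M1) = exp(−0.0020 × 100) = 0.818731
R(M2) = exp(−0.0015 × 100) = 0.860708
R(M3) = exp(−0.0030 × 100) = 0.740818
R(M4) = exp(−0.00051 × 100) = 0.950279
Parallel (M1 and M2): 1 − (1 − 0.818731)(1 − 0.860708) = 0.974751
Series ([0.974751], M3, and M4): 0.974751 × 0.740818 × 0.950279 = 0.6862

0.6862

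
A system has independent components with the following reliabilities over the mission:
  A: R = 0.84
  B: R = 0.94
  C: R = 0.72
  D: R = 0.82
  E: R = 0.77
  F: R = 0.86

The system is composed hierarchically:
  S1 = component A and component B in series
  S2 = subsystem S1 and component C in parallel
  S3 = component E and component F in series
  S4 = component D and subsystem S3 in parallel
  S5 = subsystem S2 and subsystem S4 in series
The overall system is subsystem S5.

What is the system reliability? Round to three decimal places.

0.884

Series (A and B): 0.84000 × 0.94000 = 0.78960
Parallel ([0.78960] and C): 1 − (1 − 0.78960)(1 − 0.72000) = 0.94109
Series (E and F): 0.77000 × 0.86000 = 0.66220
Parallel (D and [0.66220]): 1 − (1 − 0.82000)(1 − 0.66220) = 0.93920
Series ([0.94109] and [0.93920]): 0.94109 × 0.93920 = 0.884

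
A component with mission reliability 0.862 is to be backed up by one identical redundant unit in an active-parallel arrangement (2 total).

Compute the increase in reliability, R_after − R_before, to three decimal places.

R_before = 0.862
R_after = 1 − (1 − 0.862)^2 = 0.981
ΔR = 0.981 − 0.862 = 0.119

0.119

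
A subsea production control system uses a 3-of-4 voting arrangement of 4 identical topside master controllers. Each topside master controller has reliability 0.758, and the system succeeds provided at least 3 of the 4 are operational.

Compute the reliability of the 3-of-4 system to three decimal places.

R = Σ_{i=3}^{4} C(4,i) p^i (1−p)^{4−i} with p = 0.758
C(4,3)·0.758^3·0.242^1 = 0.42158
C(4,4)·0.758^4·0.242^0 = 0.33012
Sum = 0.752

0.752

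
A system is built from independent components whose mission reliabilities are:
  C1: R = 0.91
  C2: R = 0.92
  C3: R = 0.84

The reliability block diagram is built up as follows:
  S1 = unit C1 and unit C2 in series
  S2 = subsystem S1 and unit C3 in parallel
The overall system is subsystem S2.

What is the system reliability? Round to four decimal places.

0.9740

Series (C1 and C2): 0.910000 × 0.920000 = 0.837200
Parallel ([0.837200] and C3): 1 − (1 − 0.837200)(1 − 0.840000) = 0.9740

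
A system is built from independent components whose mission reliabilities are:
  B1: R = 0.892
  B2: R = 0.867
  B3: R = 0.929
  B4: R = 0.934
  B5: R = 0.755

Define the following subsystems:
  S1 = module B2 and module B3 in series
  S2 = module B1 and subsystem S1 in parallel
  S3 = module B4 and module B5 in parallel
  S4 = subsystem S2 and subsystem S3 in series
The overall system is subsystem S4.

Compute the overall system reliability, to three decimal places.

0.963

Series (B2 and B3): 0.86700 × 0.92900 = 0.80544
Parallel (B1 and [0.80544]): 1 − (1 − 0.89200)(1 − 0.80544) = 0.97899
Parallel (B4 and B5): 1 − (1 − 0.93400)(1 − 0.75500) = 0.98383
Series ([0.97899] and [0.98383]): 0.97899 × 0.98383 = 0.963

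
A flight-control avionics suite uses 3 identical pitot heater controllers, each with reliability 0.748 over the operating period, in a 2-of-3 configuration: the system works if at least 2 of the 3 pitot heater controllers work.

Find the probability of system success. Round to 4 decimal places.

R = Σ_{i=2}^{3} C(3,i) p^i (1−p)^{3−i} with p = 0.748
C(3,2)·0.748^2·0.252^1 = 0.422985
C(3,3)·0.748^3·0.252^0 = 0.418509
Sum = 0.8415

0.8415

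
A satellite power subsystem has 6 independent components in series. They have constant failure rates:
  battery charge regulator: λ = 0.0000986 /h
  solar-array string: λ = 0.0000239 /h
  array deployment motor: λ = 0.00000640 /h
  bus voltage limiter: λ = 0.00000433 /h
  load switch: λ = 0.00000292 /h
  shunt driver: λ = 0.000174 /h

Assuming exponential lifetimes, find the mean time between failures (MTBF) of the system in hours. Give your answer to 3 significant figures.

Series of exponential components: λ_sys = Σ λ_i
λ_sys = 0.0000986 + 0.0000239 + 0.00000640 + 0.00000433 + 0.00000292 + 0.000174 = 3.1015e-04 /h
MTBF = 1 / λ_sys = 3220 h

3220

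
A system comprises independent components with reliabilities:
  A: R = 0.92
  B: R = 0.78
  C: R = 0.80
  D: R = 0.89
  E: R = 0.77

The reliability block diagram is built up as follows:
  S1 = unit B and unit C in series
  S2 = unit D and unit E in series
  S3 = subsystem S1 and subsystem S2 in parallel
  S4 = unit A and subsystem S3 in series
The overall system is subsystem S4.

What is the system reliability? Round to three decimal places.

Series (B and C): 0.78000 × 0.80000 = 0.62400
Series (D and E): 0.89000 × 0.77000 = 0.68530
Parallel ([0.62400] and [0.68530]): 1 − (1 − 0.62400)(1 − 0.68530) = 0.88167
Series (A and [0.88167]): 0.92000 × 0.88167 = 0.811

0.811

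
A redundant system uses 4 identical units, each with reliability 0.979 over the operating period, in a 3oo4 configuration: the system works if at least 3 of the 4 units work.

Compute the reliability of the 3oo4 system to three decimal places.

R = Σ_{i=3}^{4} C(4,i) p^i (1−p)^{4−i} with p = 0.979
C(4,3)·0.979^3·0.021^1 = 0.07882
C(4,4)·0.979^4·0.021^0 = 0.91861
Sum = 0.997

0.997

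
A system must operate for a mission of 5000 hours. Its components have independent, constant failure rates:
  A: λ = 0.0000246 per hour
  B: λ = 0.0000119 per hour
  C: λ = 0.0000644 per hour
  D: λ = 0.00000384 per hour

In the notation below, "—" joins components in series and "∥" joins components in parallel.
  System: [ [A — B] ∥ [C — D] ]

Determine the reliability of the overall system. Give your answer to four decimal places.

R(A) = exp(−0.0000246 × 5000) = 0.884264
R(B) = exp(−0.0000119 × 5000) = 0.942236
R(C) = exp(−0.0000644 × 5000) = 0.724698
R(D) = exp(−0.00000384 × 5000) = 0.980983
Series (A and B): 0.884264 × 0.942236 = 0.833185
Series (C and D): 0.724698 × 0.980983 = 0.710916
Parallel ([0.833185] and [0.710916]): 1 − (1 − 0.833185)(1 − 0.710916) = 0.9518

0.9518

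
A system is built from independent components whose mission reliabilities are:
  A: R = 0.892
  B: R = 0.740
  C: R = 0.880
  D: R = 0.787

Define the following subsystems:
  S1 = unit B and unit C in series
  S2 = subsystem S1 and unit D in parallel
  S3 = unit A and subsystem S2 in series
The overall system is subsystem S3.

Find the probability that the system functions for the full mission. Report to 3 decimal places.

Series (B and C): 0.74000 × 0.88000 = 0.65120
Parallel ([0.65120] and D): 1 − (1 − 0.65120)(1 − 0.78700) = 0.92571
Series (A and [0.92571]): 0.89200 × 0.92571 = 0.826

0.826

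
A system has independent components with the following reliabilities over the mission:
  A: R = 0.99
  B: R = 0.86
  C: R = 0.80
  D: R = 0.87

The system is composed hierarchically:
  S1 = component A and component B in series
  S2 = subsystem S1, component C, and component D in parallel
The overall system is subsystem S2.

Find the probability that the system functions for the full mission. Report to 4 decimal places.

Series (A and B): 0.990000 × 0.860000 = 0.851400
Parallel ([0.851400], C, and D): 1 − (1 − 0.851400)(1 − 0.800000)(1 − 0.870000) = 0.9961

0.9961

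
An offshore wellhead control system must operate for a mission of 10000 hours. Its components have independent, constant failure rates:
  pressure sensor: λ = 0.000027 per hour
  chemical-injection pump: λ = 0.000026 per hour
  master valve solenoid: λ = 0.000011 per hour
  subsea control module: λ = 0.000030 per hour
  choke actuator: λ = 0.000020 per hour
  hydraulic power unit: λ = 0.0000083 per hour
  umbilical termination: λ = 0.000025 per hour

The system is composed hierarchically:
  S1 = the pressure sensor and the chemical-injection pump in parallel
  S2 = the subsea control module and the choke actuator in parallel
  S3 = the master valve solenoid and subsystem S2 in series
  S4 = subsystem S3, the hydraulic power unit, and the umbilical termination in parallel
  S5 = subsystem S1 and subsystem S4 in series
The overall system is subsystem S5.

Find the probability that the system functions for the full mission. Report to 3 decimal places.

R(pressure sensor) = exp(−0.000027 × 10000) = 0.76338
R(chemical-injection pump) = exp(−0.000026 × 10000) = 0.77105
R(master valve solenoid) = exp(−0.000011 × 10000) = 0.89583
R(subsea control module) = exp(−0.000030 × 10000) = 0.74082
R(choke actuator) = exp(−0.000020 × 10000) = 0.81873
R(hydraulic power unit) = exp(−0.0000083 × 10000) = 0.92035
R(umbilical termination) = exp(−0.000025 × 10000) = 0.77880
Parallel (pressure sensor and chemical-injection pump): 1 − (1 − 0.76338)(1 − 0.77105) = 0.94583
Parallel (subsea control module and choke actuator): 1 − (1 − 0.74082)(1 − 0.81873) = 0.95302
Series (master valve solenoid and [0.95302]): 0.89583 × 0.95302 = 0.85374
Parallel ([0.85374], hydraulic power unit, and umbilical termination): 1 − (1 − 0.85374)(1 − 0.92035)(1 − 0.77880) = 0.99742
Series ([0.94583] and [0.99742]): 0.94583 × 0.99742 = 0.943

0.943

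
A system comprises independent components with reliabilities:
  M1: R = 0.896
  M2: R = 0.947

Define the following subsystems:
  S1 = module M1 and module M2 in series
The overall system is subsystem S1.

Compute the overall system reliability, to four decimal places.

0.8485

Series (M1 and M2): 0.896000 × 0.947000 = 0.8485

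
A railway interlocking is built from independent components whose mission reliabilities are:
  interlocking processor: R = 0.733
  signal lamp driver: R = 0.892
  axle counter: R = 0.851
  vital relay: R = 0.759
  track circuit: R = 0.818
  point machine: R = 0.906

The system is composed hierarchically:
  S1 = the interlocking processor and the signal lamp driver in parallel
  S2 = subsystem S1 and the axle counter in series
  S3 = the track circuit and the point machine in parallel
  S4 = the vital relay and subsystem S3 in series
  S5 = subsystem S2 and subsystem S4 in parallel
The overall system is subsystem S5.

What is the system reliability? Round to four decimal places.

Parallel (interlocking processor and signal lamp driver): 1 − (1 − 0.733000)(1 − 0.892000) = 0.971164
Series ([0.971164] and axle counter): 0.971164 × 0.851000 = 0.826461
Parallel (track circuit and point machine): 1 − (1 − 0.818000)(1 − 0.906000) = 0.982892
Series (vital relay and [0.982892]): 0.759000 × 0.982892 = 0.746015
Parallel ([0.826461] and [0.746015]): 1 − (1 − 0.826461)(1 − 0.746015) = 0.9559

0.9559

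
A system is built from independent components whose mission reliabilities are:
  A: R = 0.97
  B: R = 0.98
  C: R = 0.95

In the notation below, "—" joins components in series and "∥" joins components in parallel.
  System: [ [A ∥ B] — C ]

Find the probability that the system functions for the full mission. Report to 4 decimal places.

0.9494

Parallel (A and B): 1 − (1 − 0.970000)(1 − 0.980000) = 0.999400
Series ([0.999400] and C): 0.999400 × 0.950000 = 0.9494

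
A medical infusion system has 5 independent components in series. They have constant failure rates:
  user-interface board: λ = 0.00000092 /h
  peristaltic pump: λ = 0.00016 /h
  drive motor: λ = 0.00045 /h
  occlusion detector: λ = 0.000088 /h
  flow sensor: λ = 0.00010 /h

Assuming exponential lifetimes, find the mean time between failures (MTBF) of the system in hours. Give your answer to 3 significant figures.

Series of exponential components: λ_sys = Σ λ_i
λ_sys = 0.00000092 + 0.00016 + 0.00045 + 0.000088 + 0.00010 = 7.9892e-04 /h
MTBF = 1 / λ_sys = 1250 h

1250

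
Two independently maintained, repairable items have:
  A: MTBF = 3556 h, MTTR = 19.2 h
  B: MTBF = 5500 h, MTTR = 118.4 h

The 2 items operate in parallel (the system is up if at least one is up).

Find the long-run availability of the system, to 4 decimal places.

A(A) = MTBF/(MTBF+MTTR) = 3556/(3556+19.2) = 0.994630
A(B) = MTBF/(MTBF+MTTR) = 5500/(5500+118.4) = 0.978926
Parallel availability: 1 − (1 − 0.994630)(1 − 0.978926) = 0.9999

0.9999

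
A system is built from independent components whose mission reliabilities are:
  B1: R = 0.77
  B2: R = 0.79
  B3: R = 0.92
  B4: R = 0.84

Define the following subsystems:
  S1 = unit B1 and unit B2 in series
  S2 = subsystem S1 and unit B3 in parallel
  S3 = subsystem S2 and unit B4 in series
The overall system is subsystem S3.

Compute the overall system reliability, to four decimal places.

Series (B1 and B2): 0.770000 × 0.790000 = 0.608300
Parallel ([0.608300] and B3): 1 − (1 − 0.608300)(1 − 0.920000) = 0.968664
Series ([0.968664] and B4): 0.968664 × 0.840000 = 0.8137

0.8137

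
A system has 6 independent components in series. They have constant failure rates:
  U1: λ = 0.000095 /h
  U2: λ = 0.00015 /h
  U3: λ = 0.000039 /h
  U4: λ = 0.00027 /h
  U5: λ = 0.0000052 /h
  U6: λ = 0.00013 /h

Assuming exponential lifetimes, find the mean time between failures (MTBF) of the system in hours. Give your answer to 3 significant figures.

1450

Series of exponential components: λ_sys = Σ λ_i
λ_sys = 0.000095 + 0.00015 + 0.000039 + 0.00027 + 0.0000052 + 0.00013 = 6.8920e-04 /h
MTBF = 1 / λ_sys = 1450 h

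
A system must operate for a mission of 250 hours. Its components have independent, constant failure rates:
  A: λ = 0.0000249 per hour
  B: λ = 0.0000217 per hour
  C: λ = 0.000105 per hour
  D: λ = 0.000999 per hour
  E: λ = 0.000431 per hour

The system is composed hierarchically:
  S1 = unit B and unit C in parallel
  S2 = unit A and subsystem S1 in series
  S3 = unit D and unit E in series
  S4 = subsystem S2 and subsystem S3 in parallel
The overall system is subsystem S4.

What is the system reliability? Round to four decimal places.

0.9981

R(A) = exp(−0.0000249 × 250) = 0.993794
R(B) = exp(−0.0000217 × 250) = 0.994590
R(C) = exp(−0.000105 × 250) = 0.974092
R(D) = exp(−0.000999 × 250) = 0.778996
R(E) = exp(−0.000431 × 250) = 0.897852
Parallel (B and C): 1 − (1 − 0.994590)(1 − 0.974092) = 0.999860
Series (A and [0.999860]): 0.993794 × 0.999860 = 0.993655
Series (D and E): 0.778996 × 0.897852 = 0.699423
Parallel ([0.993655] and [0.699423]): 1 − (1 − 0.993655)(1 − 0.699423) = 0.9981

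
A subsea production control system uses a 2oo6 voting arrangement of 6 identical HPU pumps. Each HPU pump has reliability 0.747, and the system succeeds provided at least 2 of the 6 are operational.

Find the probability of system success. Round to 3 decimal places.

0.995

R = Σ_{i=2}^{6} C(6,i) p^i (1−p)^{6−i} with p = 0.747
C(6,2)·0.747^2·0.253^4 = 0.03429
C(6,3)·0.747^3·0.253^3 = 0.13501
C(6,4)·0.747^4·0.253^2 = 0.29896
C(6,5)·0.747^5·0.253^1 = 0.35308
C(6,6)·0.747^6·0.253^0 = 0.17375
Sum = 0.995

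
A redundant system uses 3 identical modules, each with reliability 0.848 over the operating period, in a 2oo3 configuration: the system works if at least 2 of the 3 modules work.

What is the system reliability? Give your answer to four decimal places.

R = Σ_{i=2}^{3} C(3,i) p^i (1−p)^{3−i} with p = 0.848
C(3,2)·0.848^2·0.152^1 = 0.327911
C(3,3)·0.848^3·0.152^0 = 0.609800
Sum = 0.9377

0.9377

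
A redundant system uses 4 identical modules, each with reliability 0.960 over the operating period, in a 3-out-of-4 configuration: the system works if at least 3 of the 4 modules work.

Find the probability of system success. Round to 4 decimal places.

R = Σ_{i=3}^{4} C(4,i) p^i (1−p)^{4−i} with p = 0.960
C(4,3)·0.960^3·0.040^1 = 0.141558
C(4,4)·0.960^4·0.040^0 = 0.849347
Sum = 0.9909

0.9909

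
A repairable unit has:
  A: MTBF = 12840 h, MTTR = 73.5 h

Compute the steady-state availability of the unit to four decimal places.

0.9943

A(A) = MTBF/(MTBF+MTTR) = 12840/(12840+73.5) = 0.9943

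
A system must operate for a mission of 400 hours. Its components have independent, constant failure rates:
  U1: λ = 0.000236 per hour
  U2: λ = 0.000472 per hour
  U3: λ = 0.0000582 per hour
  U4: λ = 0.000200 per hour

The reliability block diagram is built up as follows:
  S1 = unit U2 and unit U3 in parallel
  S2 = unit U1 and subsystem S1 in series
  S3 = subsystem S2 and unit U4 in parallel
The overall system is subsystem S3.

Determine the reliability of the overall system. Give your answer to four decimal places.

0.9928

R(U1) = exp(−0.000236 × 400) = 0.909919
R(U2) = exp(−0.000472 × 400) = 0.827952
R(U3) = exp(−0.0000582 × 400) = 0.976989
R(U4) = exp(−0.000200 × 400) = 0.923116
Parallel (U2 and U3): 1 − (1 − 0.827952)(1 − 0.976989) = 0.996041
Series (U1 and [0.996041]): 0.909919 × 0.996041 = 0.906317
Parallel ([0.906317] and U4): 1 − (1 − 0.906317)(1 − 0.923116) = 0.9928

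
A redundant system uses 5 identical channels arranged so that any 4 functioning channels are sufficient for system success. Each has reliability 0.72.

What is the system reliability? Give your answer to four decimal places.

0.5697

R = Σ_{i=4}^{5} C(5,i) p^i (1−p)^{5−i} with p = 0.72
C(5,4)·0.72^4·0.28^1 = 0.376234
C(5,5)·0.72^5·0.28^0 = 0.193492
Sum = 0.5697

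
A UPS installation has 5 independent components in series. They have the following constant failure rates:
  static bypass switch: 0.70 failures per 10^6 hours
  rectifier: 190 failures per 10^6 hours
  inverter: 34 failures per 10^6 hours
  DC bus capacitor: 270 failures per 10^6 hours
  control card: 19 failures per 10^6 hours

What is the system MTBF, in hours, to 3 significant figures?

Series of exponential components: λ_sys = Σ λ_i
λ_sys = 0.00000070 + 0.00019 + 0.000034 + 0.00027 + 0.000019 = 5.1370e-04 /h
MTBF = 1 / λ_sys = 1950 h

1950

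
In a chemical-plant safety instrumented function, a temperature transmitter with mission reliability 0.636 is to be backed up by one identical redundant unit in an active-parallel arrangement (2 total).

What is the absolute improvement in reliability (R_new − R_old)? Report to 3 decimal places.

0.232

R_before = 0.636
R_after = 1 − (1 − 0.636)^2 = 0.868
ΔR = 0.868 − 0.636 = 0.232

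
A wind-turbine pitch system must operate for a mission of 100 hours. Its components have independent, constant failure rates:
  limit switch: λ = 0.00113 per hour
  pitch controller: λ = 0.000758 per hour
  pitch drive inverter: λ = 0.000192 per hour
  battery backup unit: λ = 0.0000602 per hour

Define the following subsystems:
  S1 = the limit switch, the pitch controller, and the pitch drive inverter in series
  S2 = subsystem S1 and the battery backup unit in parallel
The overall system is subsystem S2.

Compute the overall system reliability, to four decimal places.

R(limit switch) = exp(−0.00113 × 100) = 0.893151
R(pitch controller) = exp(−0.000758 × 100) = 0.927002
R(pitch drive inverter) = exp(−0.000192 × 100) = 0.980983
R(battery backup unit) = exp(−0.0000602 × 100) = 0.993998
Series (limit switch, pitch controller, and pitch drive inverter): 0.893151 × 0.927002 × 0.980983 = 0.812208
Parallel ([0.812208] and battery backup unit): 1 − (1 − 0.812208)(1 − 0.993998) = 0.9989

0.9989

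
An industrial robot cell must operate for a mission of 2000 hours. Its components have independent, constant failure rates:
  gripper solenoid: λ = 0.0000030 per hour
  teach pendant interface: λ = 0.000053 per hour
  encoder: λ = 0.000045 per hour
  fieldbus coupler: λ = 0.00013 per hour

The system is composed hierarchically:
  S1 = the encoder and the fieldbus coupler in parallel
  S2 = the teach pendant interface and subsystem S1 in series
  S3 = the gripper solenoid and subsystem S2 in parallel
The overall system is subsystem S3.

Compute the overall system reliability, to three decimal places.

0.999

R(gripper solenoid) = exp(−0.0000030 × 2000) = 0.99402
R(teach pendant interface) = exp(−0.000053 × 2000) = 0.89942
R(encoder) = exp(−0.000045 × 2000) = 0.91393
R(fieldbus coupler) = exp(−0.00013 × 2000) = 0.77105
Parallel (encoder and fieldbus coupler): 1 − (1 − 0.91393)(1 − 0.77105) = 0.98029
Series (teach pendant interface and [0.98029]): 0.89942 × 0.98029 = 0.88169
Parallel (gripper solenoid and [0.88169]): 1 − (1 − 0.99402)(1 − 0.88169) = 0.999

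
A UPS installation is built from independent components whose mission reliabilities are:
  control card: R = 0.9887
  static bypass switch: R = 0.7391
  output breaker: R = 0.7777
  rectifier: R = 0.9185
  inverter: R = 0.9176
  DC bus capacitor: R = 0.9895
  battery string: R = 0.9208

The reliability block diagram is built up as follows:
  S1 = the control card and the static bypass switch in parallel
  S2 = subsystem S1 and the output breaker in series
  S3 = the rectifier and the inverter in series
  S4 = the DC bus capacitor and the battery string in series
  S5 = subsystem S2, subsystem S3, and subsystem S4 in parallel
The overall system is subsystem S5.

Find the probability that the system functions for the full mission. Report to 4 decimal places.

Parallel (control card and static bypass switch): 1 − (1 − 0.988700)(1 − 0.739100) = 0.997052
Series ([0.997052] and output breaker): 0.997052 × 0.777700 = 0.775407
Series (rectifier and inverter): 0.918500 × 0.917600 = 0.842816
Series (DC bus capacitor and battery string): 0.989500 × 0.920800 = 0.911132
Parallel ([0.775407], [0.842816], and [0.911132]): 1 − (1 − 0.775407)(1 − 0.842816)(1 − 0.911132) = 0.9969

0.9969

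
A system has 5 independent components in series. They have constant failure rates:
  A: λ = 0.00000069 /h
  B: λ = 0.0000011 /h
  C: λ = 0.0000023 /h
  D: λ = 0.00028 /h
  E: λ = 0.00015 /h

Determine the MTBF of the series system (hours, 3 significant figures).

Series of exponential components: λ_sys = Σ λ_i
λ_sys = 0.00000069 + 0.0000011 + 0.0000023 + 0.00028 + 0.00015 = 4.3409e-04 /h
MTBF = 1 / λ_sys = 2300 h

2300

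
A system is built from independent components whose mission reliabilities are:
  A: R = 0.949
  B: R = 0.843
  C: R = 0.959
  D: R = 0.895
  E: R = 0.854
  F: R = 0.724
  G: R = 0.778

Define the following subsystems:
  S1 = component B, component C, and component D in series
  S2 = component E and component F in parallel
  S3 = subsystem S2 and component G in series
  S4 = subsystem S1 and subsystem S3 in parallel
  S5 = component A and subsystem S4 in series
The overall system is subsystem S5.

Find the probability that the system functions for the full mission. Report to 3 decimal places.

0.883

Series (B, C, and D): 0.84300 × 0.95900 × 0.89500 = 0.72355
Parallel (E and F): 1 − (1 − 0.85400)(1 − 0.72400) = 0.95970
Series ([0.95970] and G): 0.95970 × 0.77800 = 0.74665
Parallel ([0.72355] and [0.74665]): 1 − (1 − 0.72355)(1 − 0.74665) = 0.92996
Series (A and [0.92996]): 0.94900 × 0.92996 = 0.883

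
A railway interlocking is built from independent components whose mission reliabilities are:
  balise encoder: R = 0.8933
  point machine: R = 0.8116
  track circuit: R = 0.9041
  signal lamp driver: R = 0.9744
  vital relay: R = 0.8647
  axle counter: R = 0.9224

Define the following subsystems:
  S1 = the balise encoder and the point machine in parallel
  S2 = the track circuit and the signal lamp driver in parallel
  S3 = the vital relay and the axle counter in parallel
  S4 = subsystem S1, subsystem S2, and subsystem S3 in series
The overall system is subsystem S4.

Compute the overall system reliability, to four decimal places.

Parallel (balise encoder and point machine): 1 − (1 − 0.893300)(1 − 0.811600) = 0.979898
Parallel (track circuit and signal lamp driver): 1 − (1 − 0.904100)(1 − 0.974400) = 0.997545
Parallel (vital relay and axle counter): 1 − (1 − 0.864700)(1 − 0.922400) = 0.989501
Series ([0.979898], [0.997545], and [0.989501]): 0.979898 × 0.997545 × 0.989501 = 0.9672

0.9672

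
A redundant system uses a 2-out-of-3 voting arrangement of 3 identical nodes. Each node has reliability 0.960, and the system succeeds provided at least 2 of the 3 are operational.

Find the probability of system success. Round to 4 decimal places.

0.9953

R = Σ_{i=2}^{3} C(3,i) p^i (1−p)^{3−i} with p = 0.960
C(3,2)·0.960^2·0.040^1 = 0.110592
C(3,3)·0.960^3·0.040^0 = 0.884736
Sum = 0.9953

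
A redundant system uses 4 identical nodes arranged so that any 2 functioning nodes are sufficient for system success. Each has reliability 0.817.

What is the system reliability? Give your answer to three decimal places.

R = Σ_{i=2}^{4} C(4,i) p^i (1−p)^{4−i} with p = 0.817
C(4,2)·0.817^2·0.183^2 = 0.13412
C(4,3)·0.817^3·0.183^1 = 0.39919
C(4,4)·0.817^4·0.183^0 = 0.44554
Sum = 0.979

0.979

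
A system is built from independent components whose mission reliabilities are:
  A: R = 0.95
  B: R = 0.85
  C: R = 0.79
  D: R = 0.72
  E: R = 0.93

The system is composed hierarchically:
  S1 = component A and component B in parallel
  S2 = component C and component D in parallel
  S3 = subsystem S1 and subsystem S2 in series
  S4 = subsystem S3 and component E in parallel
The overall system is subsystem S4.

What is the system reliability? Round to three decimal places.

0.995

Parallel (A and B): 1 − (1 − 0.95000)(1 − 0.85000) = 0.99250
Parallel (C and D): 1 − (1 − 0.79000)(1 − 0.72000) = 0.94120
Series ([0.99250] and [0.94120]): 0.99250 × 0.94120 = 0.93414
Parallel ([0.93414] and E): 1 − (1 − 0.93414)(1 − 0.93000) = 0.995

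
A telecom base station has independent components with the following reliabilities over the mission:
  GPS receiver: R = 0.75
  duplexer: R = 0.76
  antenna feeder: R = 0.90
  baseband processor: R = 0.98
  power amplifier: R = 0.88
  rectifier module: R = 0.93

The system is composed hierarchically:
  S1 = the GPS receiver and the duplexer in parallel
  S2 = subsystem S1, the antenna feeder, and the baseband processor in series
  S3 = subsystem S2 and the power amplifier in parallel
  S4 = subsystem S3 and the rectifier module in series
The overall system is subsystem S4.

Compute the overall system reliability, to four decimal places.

0.9109

Parallel (GPS receiver and duplexer): 1 − (1 − 0.750000)(1 − 0.760000) = 0.940000
Series ([0.940000], antenna feeder, and baseband processor): 0.940000 × 0.900000 × 0.980000 = 0.829080
Parallel ([0.829080] and power amplifier): 1 − (1 − 0.829080)(1 − 0.880000) = 0.979490
Series ([0.979490] and rectifier module): 0.979490 × 0.930000 = 0.9109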